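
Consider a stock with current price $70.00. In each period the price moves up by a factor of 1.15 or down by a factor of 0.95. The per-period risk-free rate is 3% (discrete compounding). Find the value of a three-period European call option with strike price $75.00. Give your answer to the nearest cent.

$5.25

Risk-neutral probability p = (1 + 0.03 − 0.95)/(1.15 − 0.95) = 0.0800/0.2000 = 0.4000
Terminal stock prices: S_uuu = 106.5, S_uud = 87.95, S_udd = 72.65, S_ddd = 60.02
Terminal payoffs (S − K): max(31.46, 0) = 31.46, max(12.95, 0) = 12.95, max(-2.349, 0) = 0, max(-14.98, 0) = 0
Node uu (S = 92.57): V_uu = 1/1.03·[0.4000·31.4612 + 0.6000·12.9462] = 19.7595
Node ud (S = 76.47): V_ud = 1/1.03·[0.4000·12.9462 + 0.6000·0.0000] = 5.0277
Node dd (S = 63.17): V_dd = 1/1.03·[0.4000·0.0000 + 0.6000·0.0000] = 0.0000
Node u (S = 80.5): V_u = 1/1.03·[0.4000·19.7595 + 0.6000·5.0277] = 10.6023
Node d (S = 66.5): V_d = 1/1.03·[0.4000·5.0277 + 0.6000·0.0000] = 1.9525
Node 0 (S = 70): V_0 = 1/1.03·[0.4000·10.6023 + 0.6000·1.9525] = 5.2548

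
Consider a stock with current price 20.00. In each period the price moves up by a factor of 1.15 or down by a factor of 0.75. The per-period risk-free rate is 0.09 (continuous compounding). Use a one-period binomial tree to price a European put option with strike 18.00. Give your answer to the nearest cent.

Risk-neutral probability p = (e^0.09 − 0.75)/(1.15 − 0.75) = 0.3442/0.4000 = 0.8604
Terminal stock prices: S_u = 23, S_d = 15
Terminal payoffs (K − S): max(-5, 0) = 0, max(3, 0) = 3
Node 0 (S = 20): V_0 = e^(−0.09)·[0.8604·0.0000 + 0.1396·3.0000] = 0.3827

0.38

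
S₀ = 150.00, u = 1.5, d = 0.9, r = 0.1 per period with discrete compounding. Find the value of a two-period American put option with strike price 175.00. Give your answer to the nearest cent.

Risk-neutral probability p = (1 + 0.1 − 0.9)/(1.5 − 0.9) = 0.2000/0.6000 = 0.3333
Terminal stock prices: S_uu = 337.5, S_ud = 202.5, S_dd = 121.5
Terminal payoffs (K − S): max(-162.5, 0) = 0, max(-27.5, 0) = 0, max(53.5, 0) = 53.5
Node u (S = 225): continuation = 1/1.1·[0.3333·0.0000 + 0.6667·0.0000] = 0.0000; exercise value = 0.0000 ≤ continuation, so V_u = 0.0000
Node d (S = 135): continuation = 1/1.1·[0.3333·0.0000 + 0.6667·53.5000] = 32.4242; exercise value = 40.0000 > continuation, so V_d = 40.0000 (exercise)
Node 0 (S = 150): continuation = 1/1.1·[0.3333·0.0000 + 0.6667·40.0000] = 24.2424; exercise value = 25.0000 > continuation, so V_0 = 25.0000 (exercise)

25.00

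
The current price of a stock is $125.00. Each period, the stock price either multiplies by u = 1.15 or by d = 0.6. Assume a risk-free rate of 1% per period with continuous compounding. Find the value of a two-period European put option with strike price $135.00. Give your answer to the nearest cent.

Risk-neutral probability p = (e^0.01 − 0.6)/(1.15 − 0.6) = 0.4101/0.5500 = 0.7455
Terminal stock prices: S_uu = 165.3, S_ud = 86.25, S_dd = 45
Terminal payoffs (K − S): max(-30.31, 0) = 0, max(48.75, 0) = 48.75, max(90, 0) = 90
Node u (S = 143.8): V_u = e^(−0.01)·[0.7455·0.0000 + 0.2545·48.7500] = 12.2812
Node d (S = 75): V_d = e^(−0.01)·[0.7455·48.7500 + 0.2545·90.0000] = 58.6567
Node 0 (S = 125): V_0 = e^(−0.01)·[0.7455·12.2812 + 0.2545·58.6567] = 23.8420

$23.84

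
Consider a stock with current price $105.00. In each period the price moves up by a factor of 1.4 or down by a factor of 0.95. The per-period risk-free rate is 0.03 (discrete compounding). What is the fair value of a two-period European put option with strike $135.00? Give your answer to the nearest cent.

$25.64

Risk-neutral probability p = (1 + 0.03 − 0.95)/(1.4 − 0.95) = 0.0800/0.4500 = 0.1778
Terminal stock prices: S_uu = 205.8, S_ud = 139.7, S_dd = 94.76
Terminal payoffs (K − S): max(-70.8, 0) = 0, max(-4.65, 0) = 0, max(40.24, 0) = 40.24
Node u (S = 147): V_u = 1/1.03·[0.1778·0.0000 + 0.8222·0.0000] = 0.0000
Node d (S = 99.75): V_d = 1/1.03·[0.1778·0.0000 + 0.8222·40.2375] = 32.1206
Node 0 (S = 105): V_0 = 1/1.03·[0.1778·0.0000 + 0.8222·32.1206] = 25.6410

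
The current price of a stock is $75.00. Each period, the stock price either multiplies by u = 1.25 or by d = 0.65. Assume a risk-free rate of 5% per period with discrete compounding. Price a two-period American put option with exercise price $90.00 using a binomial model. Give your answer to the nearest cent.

$18.95

Risk-neutral probability p = (1 + 0.05 − 0.65)/(1.25 − 0.65) = 0.4000/0.6000 = 0.6667
Terminal stock prices: S_uu = 117.2, S_ud = 60.94, S_dd = 31.69
Terminal payoffs (K − S): max(-27.19, 0) = 0, max(29.06, 0) = 29.06, max(58.31, 0) = 58.31
Node u (S = 93.75): continuation = 1/1.05·[0.6667·0.0000 + 0.3333·29.0625] = 9.2262; exercise value = 0.0000 ≤ continuation, so V_u = 9.2262
Node d (S = 48.75): continuation = 1/1.05·[0.6667·29.0625 + 0.3333·58.3125] = 36.9643; exercise value = 41.2500 > continuation, so V_d = 41.2500 (exercise)
Node 0 (S = 75): continuation = 1/1.05·[0.6667·9.2262 + 0.3333·41.2500] = 18.9531; exercise value = 15.0000 ≤ continuation, so V_0 = 18.9531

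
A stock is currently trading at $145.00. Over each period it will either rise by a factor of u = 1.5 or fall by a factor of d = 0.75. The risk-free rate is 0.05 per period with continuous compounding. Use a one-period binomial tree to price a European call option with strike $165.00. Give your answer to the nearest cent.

Risk-neutral probability p = (e^0.05 − 0.75)/(1.5 − 0.75) = 0.3013/0.7500 = 0.4017
Terminal stock prices: S_u = 217.5, S_d = 108.8
Terminal payoffs (S − K): max(52.5, 0) = 52.5, max(-56.25, 0) = 0
Node 0 (S = 145): V_0 = e^(−0.05)·[0.4017·52.5000 + 0.5983·0.0000] = 20.0605

$20.06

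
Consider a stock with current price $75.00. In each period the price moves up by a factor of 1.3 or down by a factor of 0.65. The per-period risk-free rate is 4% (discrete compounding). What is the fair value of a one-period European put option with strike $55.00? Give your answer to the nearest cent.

Risk-neutral probability p = (1 + 0.04 − 0.65)/(1.3 − 0.65) = 0.3900/0.6500 = 0.6000
Terminal stock prices: S_u = 97.5, S_d = 48.75
Terminal payoffs (K − S): max(-42.5, 0) = 0, max(6.25, 0) = 6.25
Node 0 (S = 75): V_0 = 1/1.04·[0.6000·0.0000 + 0.4000·6.2500] = 2.4038

$2.40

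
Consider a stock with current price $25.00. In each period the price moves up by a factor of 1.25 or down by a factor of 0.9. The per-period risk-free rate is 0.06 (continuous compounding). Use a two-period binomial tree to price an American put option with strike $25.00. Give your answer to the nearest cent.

$1.27

Risk-neutral probability p = (e^0.06 − 0.9)/(1.25 − 0.9) = 0.1618/0.3500 = 0.4624
Terminal stock prices: S_uu = 39.06, S_ud = 28.12, S_dd = 20.25
Terminal payoffs (K − S): max(-14.06, 0) = 0, max(-3.125, 0) = 0, max(4.75, 0) = 4.75
Node u (S = 31.25): continuation = e^(−0.06)·[0.4624·0.0000 + 0.5376·0.0000] = 0.0000; exercise value = 0.0000 ≤ continuation, so V_u = 0.0000
Node d (S = 22.5): continuation = e^(−0.06)·[0.4624·0.0000 + 0.5376·4.7500] = 2.4049; exercise value = 2.5000 > continuation, so V_d = 2.5000 (exercise)
Node 0 (S = 25): continuation = e^(−0.06)·[0.4624·0.0000 + 0.5376·2.5000] = 1.2658; exercise value = 0.0000 ≤ continuation, so V_0 = 1.2658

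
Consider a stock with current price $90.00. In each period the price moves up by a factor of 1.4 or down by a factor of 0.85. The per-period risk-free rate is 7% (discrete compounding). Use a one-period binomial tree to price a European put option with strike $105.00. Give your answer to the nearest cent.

Risk-neutral probability p = (1 + 0.07 − 0.85)/(1.4 − 0.85) = 0.2200/0.5500 = 0.4000
Terminal stock prices: S_u = 126, S_d = 76.5
Terminal payoffs (K − S): max(-21, 0) = 0, max(28.5, 0) = 28.5
Node 0 (S = 90): V_0 = 1/1.07·[0.4000·0.0000 + 0.6000·28.5000] = 15.9813

$15.98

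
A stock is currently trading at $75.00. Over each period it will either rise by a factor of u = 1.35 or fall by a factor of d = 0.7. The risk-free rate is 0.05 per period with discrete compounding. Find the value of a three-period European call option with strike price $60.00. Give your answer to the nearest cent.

$29.17

Risk-neutral probability p = (1 + 0.05 − 0.7)/(1.35 − 0.7) = 0.3500/0.6500 = 0.5385
Terminal stock prices: S_uuu = 184.5, S_uud = 95.68, S_udd = 49.61, S_ddd = 25.72
Terminal payoffs (S − K): max(124.5, 0) = 124.5, max(35.68, 0) = 35.68, max(-10.39, 0) = 0, max(-34.28, 0) = 0
Node uu (S = 136.7): V_uu = 1/1.05·[0.5385·124.5281 + 0.4615·35.6813] = 79.5446
Node ud (S = 70.88): V_ud = 1/1.05·[0.5385·35.6813 + 0.4615·0.0000] = 18.2981
Node dd (S = 36.75): V_dd = 1/1.05·[0.5385·0.0000 + 0.4615·0.0000] = 0.0000
Node u (S = 101.2): V_u = 1/1.05·[0.5385·79.5446 + 0.4615·18.2981] = 48.8352
Node d (S = 52.5): V_d = 1/1.05·[0.5385·18.2981 + 0.4615·0.0000] = 9.3836
Node 0 (S = 75): V_0 = 1/1.05·[0.5385·48.8352 + 0.4615·9.3836] = 29.1684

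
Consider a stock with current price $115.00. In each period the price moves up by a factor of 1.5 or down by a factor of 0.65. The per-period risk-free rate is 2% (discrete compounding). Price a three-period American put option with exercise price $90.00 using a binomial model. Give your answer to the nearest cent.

$17.17

Risk-neutral probability p = (1 + 0.02 − 0.65)/(1.5 − 0.65) = 0.3700/0.8500 = 0.4353
Terminal stock prices: S_uuu = 388.1, S_uud = 168.2, S_udd = 72.88, S_ddd = 31.58
Terminal payoffs (K − S): max(-298.1, 0) = 0, max(-78.19, 0) = 0, max(17.12, 0) = 17.12, max(58.42, 0) = 58.42
Node uu (S = 258.8): continuation = 1/1.02·[0.4353·0.0000 + 0.5647·0.0000] = 0.0000; exercise value = 0.0000 ≤ continuation, so V_uu = 0.0000
Node ud (S = 112.1): continuation = 1/1.02·[0.4353·0.0000 + 0.5647·17.1187] = 9.4775; exercise value = 0.0000 ≤ continuation, so V_ud = 9.4775
Node dd (S = 48.59): continuation = 1/1.02·[0.4353·17.1187 + 0.5647·58.4181] = 39.6478; exercise value = 41.4125 > continuation, so V_dd = 41.4125 (exercise)
Node u (S = 172.5): continuation = 1/1.02·[0.4353·0.0000 + 0.5647·9.4775] = 5.2471; exercise value = 0.0000 ≤ continuation, so V_u = 5.2471
Node d (S = 74.75): continuation = 1/1.02·[0.4353·9.4775 + 0.5647·41.4125] = 26.9719; exercise value = 15.2500 ≤ continuation, so V_d = 26.9719
Node 0 (S = 115): continuation = 1/1.02·[0.4353·5.2471 + 0.5647·26.9719] = 17.1718; exercise value = 0.0000 ≤ continuation, so V_0 = 17.1718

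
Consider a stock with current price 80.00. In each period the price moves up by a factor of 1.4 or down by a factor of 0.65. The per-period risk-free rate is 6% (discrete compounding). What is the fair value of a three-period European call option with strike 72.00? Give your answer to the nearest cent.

30.44

Risk-neutral probability p = (1 + 0.06 − 0.65)/(1.4 − 0.65) = 0.4100/0.7500 = 0.5467
Terminal stock prices: S_uuu = 219.5, S_uud = 101.9, S_udd = 47.32, S_ddd = 21.97
Terminal payoffs (S − K): max(147.5, 0) = 147.5, max(29.92, 0) = 29.92, max(-24.68, 0) = 0, max(-50.03, 0) = 0
Node uu (S = 156.8): V_uu = 1/1.06·[0.5467·147.5200 + 0.4533·29.9200] = 88.8755
Node ud (S = 72.8): V_ud = 1/1.06·[0.5467·29.9200 + 0.4533·0.0000] = 15.4304
Node dd (S = 33.8): V_dd = 1/1.06·[0.5467·0.0000 + 0.4533·0.0000] = 0.0000
Node u (S = 112): V_u = 1/1.06·[0.5467·88.8755 + 0.4533·15.4304] = 52.4343
Node d (S = 52): V_d = 1/1.06·[0.5467·15.4304 + 0.4533·0.0000] = 7.9578
Node 0 (S = 80): V_0 = 1/1.06·[0.5467·52.4343 + 0.4533·7.9578] = 30.4450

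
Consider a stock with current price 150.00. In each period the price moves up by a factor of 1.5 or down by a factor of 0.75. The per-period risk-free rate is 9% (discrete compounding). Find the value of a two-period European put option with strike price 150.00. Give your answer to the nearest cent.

Risk-neutral probability p = (1 + 0.09 − 0.75)/(1.5 − 0.75) = 0.3400/0.7500 = 0.4533
Terminal stock prices: S_uu = 337.5, S_ud = 168.8, S_dd = 84.38
Terminal payoffs (K − S): max(-187.5, 0) = 0, max(-18.75, 0) = 0, max(65.62, 0) = 65.62
Node u (S = 225): V_u = 1/1.09·[0.4533·0.0000 + 0.5467·0.0000] = 0.0000
Node d (S = 112.5): V_d = 1/1.09·[0.4533·0.0000 + 0.5467·65.6250] = 32.9128
Node 0 (S = 150): V_0 = 1/1.09·[0.4533·0.0000 + 0.5467·32.9128] = 16.5067

16.51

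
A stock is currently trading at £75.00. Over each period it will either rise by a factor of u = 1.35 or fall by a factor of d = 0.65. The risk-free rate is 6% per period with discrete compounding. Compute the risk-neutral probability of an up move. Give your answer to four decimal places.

p = 0.5857

Risk-neutral probability p = (1 + 0.06 − 0.65)/(1.35 − 0.65) = 0.4100/0.7000 = 0.5857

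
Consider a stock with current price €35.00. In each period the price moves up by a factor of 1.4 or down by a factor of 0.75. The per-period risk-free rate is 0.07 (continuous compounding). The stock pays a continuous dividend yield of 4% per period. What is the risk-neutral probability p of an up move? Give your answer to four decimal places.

Per-period risk-free factor R = e^0.07 = 1.0725; dividend-adjusted growth = e^(0.07−0.04) = 1.0305.
Risk-neutral probability p = (1.0305 − 0.75)/(1.4 − 0.75) = 0.2805/0.6500 = 0.4315

p = 0.4315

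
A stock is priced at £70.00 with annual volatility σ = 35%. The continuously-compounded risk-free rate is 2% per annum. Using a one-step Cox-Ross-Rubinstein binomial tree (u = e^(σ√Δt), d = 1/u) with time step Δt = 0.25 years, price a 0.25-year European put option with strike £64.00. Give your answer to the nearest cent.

£2.76

CRR parameters: u = e^(σ√Δt) = e^(0.35·√0.25) = 1.1912, d = 1/u = 0.8395
Per-period rate: rΔt = 0.02·0.25 = 0.005, so R = e^0.005 = 1.0050
Risk-neutral probability p = (e^0.005 − 0.8395)/(1.1912 − 0.8395) = 0.1656/0.3518 = 0.4706
Terminal stock prices: S_u = 83.39, S_d = 58.76
Terminal payoffs (K − S): max(-19.39, 0) = 0, max(5.238, 0) = 5.238
Node 0 (S = 70): V_0 = e^(−0.005)·[0.4706·0.0000 + 0.5294·5.2380] = 2.7591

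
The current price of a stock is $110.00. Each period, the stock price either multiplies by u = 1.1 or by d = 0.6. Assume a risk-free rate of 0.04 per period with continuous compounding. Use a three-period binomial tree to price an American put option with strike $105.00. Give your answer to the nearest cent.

$9.61

Risk-neutral probability p = (e^0.04 − 0.6)/(1.1 − 0.6) = 0.4408/0.5000 = 0.8816
Terminal stock prices: S_uuu = 146.4, S_uud = 79.86, S_udd = 43.56, S_ddd = 23.76
Terminal payoffs (K − S): max(-41.41, 0) = 0, max(25.14, 0) = 25.14, max(61.44, 0) = 61.44, max(81.24, 0) = 81.24
Node uu (S = 133.1): continuation = e^(−0.04)·[0.8816·0.0000 + 0.1184·25.1400] = 2.8593; exercise value = 0.0000 ≤ continuation, so V_uu = 2.8593
Node ud (S = 72.6): continuation = e^(−0.04)·[0.8816·25.1400 + 0.1184·61.4400] = 28.2829; exercise value = 32.4000 > continuation, so V_ud = 32.4000 (exercise)
Node dd (S = 39.6): continuation = e^(−0.04)·[0.8816·61.4400 + 0.1184·81.2400] = 61.2829; exercise value = 65.4000 > continuation, so V_dd = 65.4000 (exercise)
Node u (S = 121): continuation = e^(−0.04)·[0.8816·2.8593 + 0.1184·32.4000] = 6.1071; exercise value = 0.0000 ≤ continuation, so V_u = 6.1071
Node d (S = 66): continuation = e^(−0.04)·[0.8816·32.4000 + 0.1184·65.4000] = 34.8829; exercise value = 39.0000 > continuation, so V_d = 39.0000 (exercise)
Node 0 (S = 110): continuation = e^(−0.04)·[0.8816·6.1071 + 0.1184·39.0000] = 9.6088; exercise value = 0.0000 ≤ continuation, so V_0 = 9.6088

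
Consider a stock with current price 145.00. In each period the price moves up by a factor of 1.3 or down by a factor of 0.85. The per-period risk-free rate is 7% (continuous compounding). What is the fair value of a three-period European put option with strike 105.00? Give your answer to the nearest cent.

Risk-neutral probability p = (e^0.07 − 0.85)/(1.3 − 0.85) = 0.2225/0.4500 = 0.4945
Terminal stock prices: S_uuu = 318.6, S_uud = 208.3, S_udd = 136.2, S_ddd = 89.05
Terminal payoffs (K − S): max(-213.6, 0) = 0, max(-103.3, 0) = 0, max(-31.19, 0) = 0, max(15.95, 0) = 15.95
Node uu (S = 245.1): V_uu = e^(−0.07)·[0.4945·0.0000 + 0.5055·0.0000] = 0.0000
Node ud (S = 160.2): V_ud = e^(−0.07)·[0.4945·0.0000 + 0.5055·0.0000] = 0.0000
Node dd (S = 104.8): V_dd = e^(−0.07)·[0.4945·0.0000 + 0.5055·15.9519] = 7.5191
Node u (S = 188.5): V_u = e^(−0.07)·[0.4945·0.0000 + 0.5055·0.0000] = 0.0000
Node d (S = 123.2): V_d = e^(−0.07)·[0.4945·0.0000 + 0.5055·7.5191] = 3.5442
Node 0 (S = 145): V_0 = e^(−0.07)·[0.4945·0.0000 + 0.5055·3.5442] = 1.6706

1.67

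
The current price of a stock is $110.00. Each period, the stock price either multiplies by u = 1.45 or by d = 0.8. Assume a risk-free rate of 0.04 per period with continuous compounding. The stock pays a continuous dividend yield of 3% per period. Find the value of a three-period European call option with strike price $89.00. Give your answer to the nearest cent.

Per-period risk-free factor R = e^0.04 = 1.0408; dividend-adjusted growth = e^(0.04−0.03) = 1.0101.
Risk-neutral probability p = (1.0101 − 0.8)/(1.45 − 0.8) = 0.2101/0.6500 = 0.3232
Terminal stock prices: S_uuu = 335.3, S_uud = 185, S_udd = 102.1, S_ddd = 56.32
Terminal payoffs (S − K): max(246.3, 0) = 246.3, max(96.02, 0) = 96.02, max(13.08, 0) = 13.08, max(-32.68, 0) = 0
Node uu (S = 231.3): V_uu = e^(−0.04)·[0.3232·246.3487 + 0.6768·96.0200] = 138.9295
Node ud (S = 127.6): V_ud = e^(−0.04)·[0.3232·96.0200 + 0.6768·13.0800] = 38.3186
Node dd (S = 70.4): V_dd = e^(−0.04)·[0.3232·13.0800 + 0.6768·0.0000] = 4.0611
Node u (S = 159.5): V_u = e^(−0.04)·[0.3232·138.9295 + 0.6768·38.3186] = 68.0541
Node d (S = 88): V_d = e^(−0.04)·[0.3232·38.3186 + 0.6768·4.0611] = 14.5382
Node 0 (S = 110): V_0 = e^(−0.04)·[0.3232·68.0541 + 0.6768·14.5382] = 30.5840

$30.58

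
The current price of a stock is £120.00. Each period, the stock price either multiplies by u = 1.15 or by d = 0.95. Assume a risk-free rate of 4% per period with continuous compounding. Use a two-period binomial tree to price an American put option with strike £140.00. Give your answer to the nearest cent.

Risk-neutral probability p = (e^0.04 − 0.95)/(1.15 − 0.95) = 0.0908/0.2000 = 0.4541
Terminal stock prices: S_uu = 158.7, S_ud = 131.1, S_dd = 108.3
Terminal payoffs (K − S): max(-18.7, 0) = 0, max(8.9, 0) = 8.9, max(31.7, 0) = 31.7
Node u (S = 138): continuation = e^(−0.04)·[0.4541·0.0000 + 0.5459·8.9000] = 4.6684; exercise value = 2.0000 ≤ continuation, so V_u = 4.6684
Node d (S = 114): continuation = e^(−0.04)·[0.4541·8.9000 + 0.5459·31.7000] = 20.5105; exercise value = 26.0000 > continuation, so V_d = 26.0000 (exercise)
Node 0 (S = 120): continuation = e^(−0.04)·[0.4541·4.6684 + 0.5459·26.0000] = 15.6746; exercise value = 20.0000 > continuation, so V_0 = 20.0000 (exercise)

£20.00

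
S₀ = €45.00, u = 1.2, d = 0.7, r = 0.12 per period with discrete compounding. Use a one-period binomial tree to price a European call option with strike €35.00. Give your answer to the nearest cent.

Risk-neutral probability p = (1 + 0.12 − 0.7)/(1.2 − 0.7) = 0.4200/0.5000 = 0.8400
Terminal stock prices: S_u = 54, S_d = 31.5
Terminal payoffs (S − K): max(19, 0) = 19, max(-3.5, 0) = 0
Node 0 (S = 45): V_0 = 1/1.12·[0.8400·19.0000 + 0.1600·0.0000] = 14.2500

€14.25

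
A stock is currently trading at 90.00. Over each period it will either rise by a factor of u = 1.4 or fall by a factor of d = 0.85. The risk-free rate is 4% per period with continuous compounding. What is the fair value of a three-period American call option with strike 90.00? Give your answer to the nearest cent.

Risk-neutral probability p = (e^0.04 − 0.85)/(1.4 − 0.85) = 0.1908/0.5500 = 0.3469
Terminal stock prices: S_uuu = 247, S_uud = 149.9, S_udd = 91.03, S_ddd = 55.27
Terminal payoffs (S − K): max(157, 0) = 157, max(59.94, 0) = 59.94, max(1.035, 0) = 1.035, max(-34.73, 0) = 0
Node uu (S = 176.4): continuation = e^(−0.04)·[0.3469·156.9600 + 0.6531·59.9400] = 89.9290; exercise value = 86.4000 ≤ continuation, so V_uu = 89.9290
Node ud (S = 107.1): continuation = e^(−0.04)·[0.3469·59.9400 + 0.6531·1.0350] = 20.6290; exercise value = 17.1000 ≤ continuation, so V_ud = 20.6290
Node dd (S = 65.02): continuation = e^(−0.04)·[0.3469·1.0350 + 0.6531·0.0000] = 0.3450; exercise value = 0.0000 ≤ continuation, so V_dd = 0.3450
Node u (S = 126): continuation = e^(−0.04)·[0.3469·89.9290 + 0.6531·20.6290] = 42.9195; exercise value = 36.0000 ≤ continuation, so V_u = 42.9195
Node d (S = 76.5): continuation = e^(−0.04)·[0.3469·20.6290 + 0.6531·0.3450] = 7.0926; exercise value = 0.0000 ≤ continuation, so V_d = 7.0926
Node 0 (S = 90): continuation = e^(−0.04)·[0.3469·42.9195 + 0.6531·7.0926] = 18.7565; exercise value = 0.0000 ≤ continuation, so V_0 = 18.7565

18.76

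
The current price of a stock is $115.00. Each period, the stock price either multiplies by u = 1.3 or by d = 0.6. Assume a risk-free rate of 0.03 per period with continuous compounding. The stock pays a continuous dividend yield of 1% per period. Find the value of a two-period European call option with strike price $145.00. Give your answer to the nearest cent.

$16.75

Per-period risk-free factor R = e^0.03 = 1.0305; dividend-adjusted growth = e^(0.03−0.01) = 1.0202.
Risk-neutral probability p = (1.0202 − 0.6)/(1.3 − 0.6) = 0.4202/0.7000 = 0.6003
Terminal stock prices: S_uu = 194.4, S_ud = 89.7, S_dd = 41.4
Terminal payoffs (S − K): max(49.35, 0) = 49.35, max(-55.3, 0) = 0, max(-103.6, 0) = 0
Node u (S = 149.5): V_u = e^(−0.03)·[0.6003·49.3500 + 0.3997·0.0000] = 28.7487
Node d (S = 69): V_d = e^(−0.03)·[0.6003·0.0000 + 0.3997·0.0000] = 0.0000
Node 0 (S = 115): V_0 = e^(−0.03)·[0.6003·28.7487 + 0.3997·0.0000] = 16.7474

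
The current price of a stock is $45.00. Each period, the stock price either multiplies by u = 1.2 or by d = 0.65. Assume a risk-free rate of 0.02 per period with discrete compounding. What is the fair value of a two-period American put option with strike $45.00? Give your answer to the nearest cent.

$7.15

Risk-neutral probability p = (1 + 0.02 − 0.65)/(1.2 − 0.65) = 0.3700/0.5500 = 0.6727
Terminal stock prices: S_uu = 64.8, S_ud = 35.1, S_dd = 19.01
Terminal payoffs (K − S): max(-19.8, 0) = 0, max(9.9, 0) = 9.9, max(25.99, 0) = 25.99
Node u (S = 54): continuation = 1/1.02·[0.6727·0.0000 + 0.3273·9.9000] = 3.1765; exercise value = 0.0000 ≤ continuation, so V_u = 3.1765
Node d (S = 29.25): continuation = 1/1.02·[0.6727·9.9000 + 0.3273·25.9875] = 14.8676; exercise value = 15.7500 > continuation, so V_d = 15.7500 (exercise)
Node 0 (S = 45): continuation = 1/1.02·[0.6727·3.1765 + 0.3273·15.7500] = 7.1485; exercise value = 0.0000 ≤ continuation, so V_0 = 7.1485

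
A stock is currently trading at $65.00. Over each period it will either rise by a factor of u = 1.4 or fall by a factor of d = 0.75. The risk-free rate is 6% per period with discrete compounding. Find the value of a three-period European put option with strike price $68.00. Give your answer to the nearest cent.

$10.40

Risk-neutral probability p = (1 + 0.06 − 0.75)/(1.4 − 0.75) = 0.3100/0.6500 = 0.4769
Terminal stock prices: S_uuu = 178.4, S_uud = 95.55, S_udd = 51.19, S_ddd = 27.42
Terminal payoffs (K − S): max(-110.4, 0) = 0, max(-27.55, 0) = 0, max(16.81, 0) = 16.81, max(40.58, 0) = 40.58
Node uu (S = 127.4): V_uu = 1/1.06·[0.4769·0.0000 + 0.5231·0.0000] = 0.0000
Node ud (S = 68.25): V_ud = 1/1.06·[0.4769·0.0000 + 0.5231·16.8125] = 8.2964
Node dd (S = 36.56): V_dd = 1/1.06·[0.4769·16.8125 + 0.5231·40.5781] = 27.5884
Node u (S = 91): V_u = 1/1.06·[0.4769·0.0000 + 0.5231·8.2964] = 4.0940
Node d (S = 48.75): V_d = 1/1.06·[0.4769·8.2964 + 0.5231·27.5884] = 17.3468
Node 0 (S = 65): V_0 = 1/1.06·[0.4769·4.0940 + 0.5231·17.3468] = 10.4021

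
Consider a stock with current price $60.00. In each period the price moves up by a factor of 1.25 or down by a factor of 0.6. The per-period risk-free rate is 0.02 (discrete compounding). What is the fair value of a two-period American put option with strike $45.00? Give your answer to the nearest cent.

$3.12

Risk-neutral probability p = (1 + 0.02 − 0.6)/(1.25 − 0.6) = 0.4200/0.6500 = 0.6462
Terminal stock prices: S_uu = 93.75, S_ud = 45, S_dd = 21.6
Terminal payoffs (K − S): max(-48.75, 0) = 0, max(0, 0) = 0, max(23.4, 0) = 23.4
Node u (S = 75): continuation = 1/1.02·[0.6462·0.0000 + 0.3538·0.0000] = 0.0000; exercise value = 0.0000 ≤ continuation, so V_u = 0.0000
Node d (S = 36): continuation = 1/1.02·[0.6462·0.0000 + 0.3538·23.4000] = 8.1176; exercise value = 9.0000 > continuation, so V_d = 9.0000 (exercise)
Node 0 (S = 60): continuation = 1/1.02·[0.6462·0.0000 + 0.3538·9.0000] = 3.1222; exercise value = 0.0000 ≤ continuation, so V_0 = 3.1222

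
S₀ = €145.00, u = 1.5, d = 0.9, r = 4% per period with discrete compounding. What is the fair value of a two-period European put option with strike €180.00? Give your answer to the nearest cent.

€33.99

Risk-neutral probability p = (1 + 0.04 − 0.9)/(1.5 − 0.9) = 0.1400/0.6000 = 0.2333
Terminal stock prices: S_uu = 326.2, S_ud = 195.8, S_dd = 117.5
Terminal payoffs (K − S): max(-146.2, 0) = 0, max(-15.75, 0) = 0, max(62.55, 0) = 62.55
Node u (S = 217.5): V_u = 1/1.04·[0.2333·0.0000 + 0.7667·0.0000] = 0.0000
Node d (S = 130.5): V_d = 1/1.04·[0.2333·0.0000 + 0.7667·62.5500] = 46.1106
Node 0 (S = 145): V_0 = 1/1.04·[0.2333·0.0000 + 0.7667·46.1106] = 33.9918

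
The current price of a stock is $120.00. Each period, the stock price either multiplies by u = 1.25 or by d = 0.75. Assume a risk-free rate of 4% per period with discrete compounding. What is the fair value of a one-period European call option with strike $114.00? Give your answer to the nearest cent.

$20.08

Risk-neutral probability p = (1 + 0.04 − 0.75)/(1.25 − 0.75) = 0.2900/0.5000 = 0.5800
Terminal stock prices: S_u = 150, S_d = 90
Terminal payoffs (S − K): max(36, 0) = 36, max(-24, 0) = 0
Node 0 (S = 120): V_0 = 1/1.04·[0.5800·36.0000 + 0.4200·0.0000] = 20.0769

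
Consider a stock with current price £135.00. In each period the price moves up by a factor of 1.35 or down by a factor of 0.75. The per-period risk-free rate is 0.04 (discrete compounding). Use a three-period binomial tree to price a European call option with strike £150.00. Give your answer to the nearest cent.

Risk-neutral probability p = (1 + 0.04 − 0.75)/(1.35 − 0.75) = 0.2900/0.6000 = 0.4833
Terminal stock prices: S_uuu = 332.2, S_uud = 184.5, S_udd = 102.5, S_ddd = 56.95
Terminal payoffs (S − K): max(182.2, 0) = 182.2, max(34.53, 0) = 34.53, max(-47.48, 0) = 0, max(-93.05, 0) = 0
Node uu (S = 246): V_uu = 1/1.04·[0.4833·182.1506 + 0.5167·34.5281] = 101.8067
Node ud (S = 136.7): V_ud = 1/1.04·[0.4833·34.5281 + 0.5167·0.0000] = 16.0467
Node dd (S = 75.94): V_dd = 1/1.04·[0.4833·0.0000 + 0.5167·0.0000] = 0.0000
Node u (S = 182.2): V_u = 1/1.04·[0.4833·101.8067 + 0.5167·16.0467] = 55.2860
Node d (S = 101.2): V_d = 1/1.04·[0.4833·16.0467 + 0.5167·0.0000] = 7.4576
Node 0 (S = 135): V_0 = 1/1.04·[0.4833·55.2860 + 0.5167·7.4576] = 29.3987

£29.40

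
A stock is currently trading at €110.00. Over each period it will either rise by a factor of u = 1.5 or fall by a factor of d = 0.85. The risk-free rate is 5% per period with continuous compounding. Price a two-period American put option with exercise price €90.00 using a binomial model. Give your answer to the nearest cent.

Risk-neutral probability p = (e^0.05 − 0.85)/(1.5 − 0.85) = 0.2013/0.6500 = 0.3096
Terminal stock prices: S_uu = 247.5, S_ud = 140.2, S_dd = 79.47
Terminal payoffs (K − S): max(-157.5, 0) = 0, max(-50.25, 0) = 0, max(10.53, 0) = 10.53
Node u (S = 165): continuation = e^(−0.05)·[0.3096·0.0000 + 0.6904·0.0000] = 0.0000; exercise value = 0.0000 ≤ continuation, so V_u = 0.0000
Node d (S = 93.5): continuation = e^(−0.05)·[0.3096·0.0000 + 0.6904·10.5250] = 6.9116; exercise value = 0.0000 ≤ continuation, so V_d = 6.9116
Node 0 (S = 110): continuation = e^(−0.05)·[0.3096·0.0000 + 0.6904·6.9116] = 4.5387; exercise value = 0.0000 ≤ continuation, so V_0 = 4.5387

€4.54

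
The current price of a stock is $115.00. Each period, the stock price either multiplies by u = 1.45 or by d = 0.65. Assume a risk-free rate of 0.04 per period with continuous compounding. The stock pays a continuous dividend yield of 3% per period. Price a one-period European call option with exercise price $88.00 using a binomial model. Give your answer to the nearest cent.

Per-period risk-free factor R = e^0.04 = 1.0408; dividend-adjusted growth = e^(0.04−0.03) = 1.0101.
Risk-neutral probability p = (1.0101 − 0.65)/(1.45 − 0.65) = 0.3601/0.8000 = 0.4501
Terminal stock prices: S_u = 166.8, S_d = 74.75
Terminal payoffs (S − K): max(78.75, 0) = 78.75, max(-13.25, 0) = 0
Node 0 (S = 115): V_0 = e^(−0.04)·[0.4501·78.7500 + 0.5499·0.0000] = 34.0527

$34.05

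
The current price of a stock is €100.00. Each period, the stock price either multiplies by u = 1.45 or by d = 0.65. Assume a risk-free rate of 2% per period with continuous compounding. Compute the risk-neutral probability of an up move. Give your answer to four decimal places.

p = 0.4628

Risk-neutral probability p = (e^0.02 − 0.65)/(1.45 − 0.65) = 0.3702/0.8000 = 0.4628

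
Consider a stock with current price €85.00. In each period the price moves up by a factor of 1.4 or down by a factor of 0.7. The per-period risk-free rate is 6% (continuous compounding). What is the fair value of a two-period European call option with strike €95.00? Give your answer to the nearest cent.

Risk-neutral probability p = (e^0.06 − 0.7)/(1.4 − 0.7) = 0.3618/0.7000 = 0.5169
Terminal stock prices: S_uu = 166.6, S_ud = 83.3, S_dd = 41.65
Terminal payoffs (S − K): max(71.6, 0) = 71.6, max(-11.7, 0) = 0, max(-53.35, 0) = 0
Node u (S = 119): V_u = e^(−0.06)·[0.5169·71.6000 + 0.4831·0.0000] = 34.8554
Node d (S = 59.5): V_d = e^(−0.06)·[0.5169·0.0000 + 0.4831·0.0000] = 0.0000
Node 0 (S = 85): V_0 = e^(−0.06)·[0.5169·34.8554 + 0.4831·0.0000] = 16.9678

€16.97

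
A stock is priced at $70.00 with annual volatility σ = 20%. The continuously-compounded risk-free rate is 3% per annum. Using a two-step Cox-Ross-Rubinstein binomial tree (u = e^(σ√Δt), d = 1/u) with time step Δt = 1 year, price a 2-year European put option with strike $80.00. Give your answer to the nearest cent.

CRR parameters: u = e^(σ√Δt) = e^(0.2·√1) = 1.2214, d = 1/u = 0.8187
Per-period rate: rΔt = 0.03·1 = 0.03, so R = e^0.03 = 1.0305
Risk-neutral probability p = (e^0.03 − 0.8187)/(1.2214 − 0.8187) = 0.2117/0.4027 = 0.5258
Terminal stock prices: S_uu = 104.4, S_ud = 70, S_dd = 46.92
Terminal payoffs (K − S): max(-24.43, 0) = 0, max(10, 0) = 10, max(33.08, 0) = 33.08
Node u (S = 85.5): V_u = e^(−0.03)·[0.5258·0.0000 + 0.4742·10.0000] = 4.6019
Node d (S = 57.31): V_d = e^(−0.03)·[0.5258·10.0000 + 0.4742·33.0776] = 20.3245
Node 0 (S = 70): V_0 = e^(−0.03)·[0.5258·4.6019 + 0.4742·20.3245] = 11.7012

$11.70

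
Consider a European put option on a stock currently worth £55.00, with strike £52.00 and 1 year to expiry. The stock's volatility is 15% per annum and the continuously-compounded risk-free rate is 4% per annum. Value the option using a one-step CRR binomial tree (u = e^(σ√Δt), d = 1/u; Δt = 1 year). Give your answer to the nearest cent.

CRR parameters: u = e^(σ√Δt) = e^(0.15·√1) = 1.1618, d = 1/u = 0.8607
Per-period rate: rΔt = 0.04·1 = 0.04, so R = e^0.04 = 1.0408
Risk-neutral probability p = (e^0.04 − 0.8607)/(1.1618 − 0.8607) = 0.1801/0.3011 = 0.5981
Terminal stock prices: S_u = 63.9, S_d = 47.34
Terminal payoffs (K − S): max(-11.9, 0) = 0, max(4.661, 0) = 4.661
Node 0 (S = 55): V_0 = e^(−0.04)·[0.5981·0.0000 + 0.4019·4.6611] = 1.7998

£1.80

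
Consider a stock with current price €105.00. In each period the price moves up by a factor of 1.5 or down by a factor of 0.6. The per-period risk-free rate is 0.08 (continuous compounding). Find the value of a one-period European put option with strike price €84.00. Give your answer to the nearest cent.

Risk-neutral probability p = (e^0.08 − 0.6)/(1.5 − 0.6) = 0.4833/0.9000 = 0.5370
Terminal stock prices: S_u = 157.5, S_d = 63
Terminal payoffs (K − S): max(-73.5, 0) = 0, max(21, 0) = 21
Node 0 (S = 105): V_0 = e^(−0.08)·[0.5370·0.0000 + 0.4630·21.0000] = 8.9757

€8.98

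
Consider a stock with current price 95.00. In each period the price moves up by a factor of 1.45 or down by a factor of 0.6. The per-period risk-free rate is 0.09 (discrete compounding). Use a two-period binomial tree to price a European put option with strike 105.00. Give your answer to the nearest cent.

Risk-neutral probability p = (1 + 0.09 − 0.6)/(1.45 − 0.6) = 0.4900/0.8500 = 0.5765
Terminal stock prices: S_uu = 199.7, S_ud = 82.65, S_dd = 34.2
Terminal payoffs (K − S): max(-94.74, 0) = 0, max(22.35, 0) = 22.35, max(70.8, 0) = 70.8
Node u (S = 137.8): V_u = 1/1.09·[0.5765·0.0000 + 0.4235·22.3500] = 8.6843
Node d (S = 57): V_d = 1/1.09·[0.5765·22.3500 + 0.4235·70.8000] = 39.3303
Node 0 (S = 95): V_0 = 1/1.09·[0.5765·8.6843 + 0.4235·39.3303] = 19.8750

19.88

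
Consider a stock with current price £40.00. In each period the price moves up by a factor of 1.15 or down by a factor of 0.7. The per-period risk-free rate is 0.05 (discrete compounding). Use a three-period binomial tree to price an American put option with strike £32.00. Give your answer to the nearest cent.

Risk-neutral probability p = (1 + 0.05 − 0.7)/(1.15 − 0.7) = 0.3500/0.4500 = 0.7778
Terminal stock prices: S_uuu = 60.83, S_uud = 37.03, S_udd = 22.54, S_ddd = 13.72
Terminal payoffs (K − S): max(-28.83, 0) = 0, max(-5.03, 0) = 0, max(9.46, 0) = 9.46, max(18.28, 0) = 18.28
Node uu (S = 52.9): continuation = 1/1.05·[0.7778·0.0000 + 0.2222·0.0000] = 0.0000; exercise value = 0.0000 ≤ continuation, so V_uu = 0.0000
Node ud (S = 32.2): continuation = 1/1.05·[0.7778·0.0000 + 0.2222·9.4600] = 2.0021; exercise value = 0.0000 ≤ continuation, so V_ud = 2.0021
Node dd (S = 19.6): continuation = 1/1.05·[0.7778·9.4600 + 0.2222·18.2800] = 10.8762; exercise value = 12.4000 > continuation, so V_dd = 12.4000 (exercise)
Node u (S = 46): continuation = 1/1.05·[0.7778·0.0000 + 0.2222·2.0021] = 0.4237; exercise value = 0.0000 ≤ continuation, so V_u = 0.4237
Node d (S = 28): continuation = 1/1.05·[0.7778·2.0021 + 0.2222·12.4000] = 4.1074; exercise value = 4.0000 ≤ continuation, so V_d = 4.1074
Node 0 (S = 40): continuation = 1/1.05·[0.7778·0.4237 + 0.2222·4.1074] = 1.1832; exercise value = 0.0000 ≤ continuation, so V_0 = 1.1832

£1.18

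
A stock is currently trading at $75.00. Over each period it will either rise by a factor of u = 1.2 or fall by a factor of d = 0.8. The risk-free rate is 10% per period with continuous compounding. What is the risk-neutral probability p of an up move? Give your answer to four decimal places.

Risk-neutral probability p = (e^0.1 − 0.8)/(1.2 − 0.8) = 0.3052/0.4000 = 0.7629

p = 0.7629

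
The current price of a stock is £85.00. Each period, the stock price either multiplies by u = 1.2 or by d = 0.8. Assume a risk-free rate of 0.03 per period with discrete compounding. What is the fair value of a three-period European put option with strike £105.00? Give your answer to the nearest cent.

£18.38

Risk-neutral probability p = (1 + 0.03 − 0.8)/(1.2 − 0.8) = 0.2300/0.4000 = 0.5750
Terminal stock prices: S_uuu = 146.9, S_uud = 97.92, S_udd = 65.28, S_ddd = 43.52
Terminal payoffs (K − S): max(-41.88, 0) = 0, max(7.08, 0) = 7.08, max(39.72, 0) = 39.72, max(61.48, 0) = 61.48
Node uu (S = 122.4): V_uu = 1/1.03·[0.5750·0.0000 + 0.4250·7.0800] = 2.9214
Node ud (S = 81.6): V_ud = 1/1.03·[0.5750·7.0800 + 0.4250·39.7200] = 20.3417
Node dd (S = 54.4): V_dd = 1/1.03·[0.5750·39.7200 + 0.4250·61.4800] = 47.5417
Node u (S = 102): V_u = 1/1.03·[0.5750·2.9214 + 0.4250·20.3417] = 10.0243
Node d (S = 68): V_d = 1/1.03·[0.5750·20.3417 + 0.4250·47.5417] = 30.9726
Node 0 (S = 85): V_0 = 1/1.03·[0.5750·10.0243 + 0.4250·30.9726] = 18.3760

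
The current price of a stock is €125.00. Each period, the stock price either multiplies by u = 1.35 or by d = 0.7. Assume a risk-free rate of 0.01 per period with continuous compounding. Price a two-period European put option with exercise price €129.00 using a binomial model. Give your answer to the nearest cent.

€23.48

Risk-neutral probability p = (e^0.01 − 0.7)/(1.35 − 0.7) = 0.3101/0.6500 = 0.4770
Terminal stock prices: S_uu = 227.8, S_ud = 118.1, S_dd = 61.25
Terminal payoffs (K − S): max(-98.81, 0) = 0, max(10.88, 0) = 10.88, max(67.75, 0) = 67.75
Node u (S = 168.8): V_u = e^(−0.01)·[0.4770·0.0000 + 0.5230·10.8750] = 5.6310
Node d (S = 87.5): V_d = e^(−0.01)·[0.4770·10.8750 + 0.5230·67.7500] = 40.2164
Node 0 (S = 125): V_0 = e^(−0.01)·[0.4770·5.6310 + 0.5230·40.2164] = 23.4832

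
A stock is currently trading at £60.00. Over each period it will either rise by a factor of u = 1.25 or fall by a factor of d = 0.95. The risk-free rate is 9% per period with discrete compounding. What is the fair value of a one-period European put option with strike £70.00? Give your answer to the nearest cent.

Risk-neutral probability p = (1 + 0.09 − 0.95)/(1.25 − 0.95) = 0.1400/0.3000 = 0.4667
Terminal stock prices: S_u = 75, S_d = 57
Terminal payoffs (K − S): max(-5, 0) = 0, max(13, 0) = 13
Node 0 (S = 60): V_0 = 1/1.09·[0.4667·0.0000 + 0.5333·13.0000] = 6.3609

£6.36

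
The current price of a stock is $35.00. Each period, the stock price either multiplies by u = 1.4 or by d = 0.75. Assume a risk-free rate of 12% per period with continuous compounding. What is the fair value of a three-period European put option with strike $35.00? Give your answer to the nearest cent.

$2.63

Risk-neutral probability p = (e^0.12 − 0.75)/(1.4 − 0.75) = 0.3775/0.6500 = 0.5808
Terminal stock prices: S_uuu = 96.04, S_uud = 51.45, S_udd = 27.56, S_ddd = 14.77
Terminal payoffs (K − S): max(-61.04, 0) = 0, max(-16.45, 0) = 0, max(7.438, 0) = 7.438, max(20.23, 0) = 20.23
Node uu (S = 68.6): V_uu = e^(−0.12)·[0.5808·0.0000 + 0.4192·0.0000] = 0.0000
Node ud (S = 36.75): V_ud = e^(−0.12)·[0.5808·0.0000 + 0.4192·7.4375] = 2.7655
Node dd (S = 19.69): V_dd = e^(−0.12)·[0.5808·7.4375 + 0.4192·20.2344] = 11.3547
Node u (S = 49): V_u = e^(−0.12)·[0.5808·0.0000 + 0.4192·2.7655] = 1.0283
Node d (S = 26.25): V_d = e^(−0.12)·[0.5808·2.7655 + 0.4192·11.3547] = 5.6465
Node 0 (S = 35): V_0 = e^(−0.12)·[0.5808·1.0283 + 0.4192·5.6465] = 2.6292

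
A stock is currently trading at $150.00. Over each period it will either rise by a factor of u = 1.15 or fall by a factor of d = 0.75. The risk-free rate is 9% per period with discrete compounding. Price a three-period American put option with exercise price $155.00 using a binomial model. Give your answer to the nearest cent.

Risk-neutral probability p = (1 + 0.09 − 0.75)/(1.15 − 0.75) = 0.3400/0.4000 = 0.8500
Terminal stock prices: S_uuu = 228.1, S_uud = 148.8, S_udd = 97.03, S_ddd = 63.28
Terminal payoffs (K − S): max(-73.13, 0) = 0, max(6.219, 0) = 6.219, max(57.97, 0) = 57.97, max(91.72, 0) = 91.72
Node uu (S = 198.4): continuation = 1/1.09·[0.8500·0.0000 + 0.1500·6.2188] = 0.8558; exercise value = 0.0000 ≤ continuation, so V_uu = 0.8558
Node ud (S = 129.4): continuation = 1/1.09·[0.8500·6.2188 + 0.1500·57.9688] = 12.8268; exercise value = 25.6250 > continuation, so V_ud = 25.6250 (exercise)
Node dd (S = 84.38): continuation = 1/1.09·[0.8500·57.9688 + 0.1500·91.7188] = 57.8268; exercise value = 70.6250 > continuation, so V_dd = 70.6250 (exercise)
Node u (S = 172.5): continuation = 1/1.09·[0.8500·0.8558 + 0.1500·25.6250] = 4.1937; exercise value = 0.0000 ≤ continuation, so V_u = 4.1937
Node d (S = 112.5): continuation = 1/1.09·[0.8500·25.6250 + 0.1500·70.6250] = 29.7018; exercise value = 42.5000 > continuation, so V_d = 42.5000 (exercise)
Node 0 (S = 150): continuation = 1/1.09·[0.8500·4.1937 + 0.1500·42.5000] = 9.1190; exercise value = 5.0000 ≤ continuation, so V_0 = 9.1190

$9.12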